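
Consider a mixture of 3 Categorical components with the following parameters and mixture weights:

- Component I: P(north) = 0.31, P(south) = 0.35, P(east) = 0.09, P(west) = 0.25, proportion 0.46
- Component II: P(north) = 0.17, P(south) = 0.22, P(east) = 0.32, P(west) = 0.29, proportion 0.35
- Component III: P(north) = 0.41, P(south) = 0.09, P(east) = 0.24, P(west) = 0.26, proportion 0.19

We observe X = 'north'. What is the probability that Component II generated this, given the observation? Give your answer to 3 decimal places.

The responsibility of component k is π_k f_k(x) divided by Σ_j π_j f_j(x).
Component likelihoods at x = 'north':
  p_I = P(north | comp) = 0.31
  p_II = P(north | comp) = 0.17
  p_III = P(north | comp) = 0.41
Multiply by the mixture weights:
  π_I·p_I = 0.46 × 0.31 = 0.1426
  π_II·p_II = 0.35 × 0.17 = 0.0595
  π_III·p_III = 0.19 × 0.41 = 0.0779
Marginal: 0.1426 + 0.0595 + 0.0779 = 0.28
So the posterior for Component II is 0.0595 / 0.28 ≈ 0.212.

0.212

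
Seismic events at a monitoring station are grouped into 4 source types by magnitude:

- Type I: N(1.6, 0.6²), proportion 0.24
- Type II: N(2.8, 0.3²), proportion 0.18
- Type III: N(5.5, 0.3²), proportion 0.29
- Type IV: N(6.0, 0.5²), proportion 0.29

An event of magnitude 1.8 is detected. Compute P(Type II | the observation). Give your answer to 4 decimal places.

0.0061

P(component k | x) = w_k·f_k(x) / marginal(x), where marginal(x) = Σ_j w_j·f_j(x).
Normal densities:
  L_I = 0.628972
  L_II = 0.00514093
  L_III = 1.2396e-33
  L_IV = 3.80216e-16
Multiply by the mixture weights:
  w_I·L_I = 0.24 × 0.628972 = 0.150953
  w_II·L_II = 0.18 × 0.00514093 = 0.000925367
  w_III·L_III = 0.29 × 1.2396e-33 = 3.59483e-34
  w_IV·L_IV = 0.29 × 3.80216e-16 = 1.10263e-16
Normaliser: 0.150953 + 0.000925367 + 3.59483e-34 + 1.10263e-16 = 0.151879
P(Type II | the observation) ≈ 0.0061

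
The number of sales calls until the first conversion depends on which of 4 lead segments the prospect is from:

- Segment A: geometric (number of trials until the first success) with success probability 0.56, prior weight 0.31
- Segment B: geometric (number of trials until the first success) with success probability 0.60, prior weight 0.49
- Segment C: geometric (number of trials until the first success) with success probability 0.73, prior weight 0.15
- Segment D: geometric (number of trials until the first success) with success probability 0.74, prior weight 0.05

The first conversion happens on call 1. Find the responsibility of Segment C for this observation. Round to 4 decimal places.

The responsibility of component k is w_k f_k(x) divided by Σ_j w_j f_j(x).
Component likelihoods at x = 1:
  f_A = 0.56·(1−0.56)^0 = 0.56·1 = 0.56
  f_B = 0.60·(1−0.60)^0 = 0.60·1 = 0.6
  f_C = 0.73·(1−0.73)^0 = 0.73·1 = 0.73
  f_D = 0.74·(1−0.74)^0 = 0.74·1 = 0.74
Multiply by the mixture weights:
  w_A·f_A = 0.31 × 0.56 = 0.1736
  w_B·f_B = 0.49 × 0.6 = 0.294
  w_C·f_C = 0.15 × 0.73 = 0.1095
  w_D·f_D = 0.05 × 0.74 = 0.037
Sum: 0.1736 + 0.294 + 0.1095 + 0.037 = 0.6141
So the posterior for Segment C is 0.1095 / 0.6141 ≈ 0.1783.

0.1783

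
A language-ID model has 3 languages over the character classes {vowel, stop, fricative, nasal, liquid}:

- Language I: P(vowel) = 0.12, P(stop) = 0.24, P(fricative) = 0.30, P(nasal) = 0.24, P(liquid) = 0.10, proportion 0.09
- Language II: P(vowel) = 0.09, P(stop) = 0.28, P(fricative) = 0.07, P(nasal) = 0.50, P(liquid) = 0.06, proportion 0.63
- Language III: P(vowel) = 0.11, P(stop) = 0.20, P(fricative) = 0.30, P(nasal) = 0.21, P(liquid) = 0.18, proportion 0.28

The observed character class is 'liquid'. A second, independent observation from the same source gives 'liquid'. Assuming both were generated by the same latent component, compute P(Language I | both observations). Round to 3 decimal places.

P(component k | x) = P(Z=k)·f_k(x) / marginal(x), where marginal(x) = Σ_j P(Z=j)·f_j(x).
Since both observations come from the same component, the likelihood for component k is f_k(x₁)·f_k(x₂).
  p_I = [0.1] × [0.1] = 0.01
  p_II = [0.06] × [0.06] = 0.0036
  p_III = [0.18] × [0.18] = 0.0324
Multiply by the mixture weights:
  P(Z=I)·p_I = 0.09 × 0.01 = 0.0009
  P(Z=II)·p_II = 0.63 × 0.0036 = 0.002268
  P(Z=III)·p_III = 0.28 × 0.0324 = 0.009072
Normaliser: 0.0009 + 0.002268 + 0.009072 = 0.01224
P(Language I | data) = 0.0009 / 0.01224 ≈ 0.074

0.074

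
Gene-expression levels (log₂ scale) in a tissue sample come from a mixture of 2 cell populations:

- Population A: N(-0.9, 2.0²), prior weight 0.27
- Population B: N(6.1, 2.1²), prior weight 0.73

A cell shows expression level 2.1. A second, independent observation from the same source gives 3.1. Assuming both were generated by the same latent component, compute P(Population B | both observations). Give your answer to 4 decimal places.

0.7663

The responsibility of component k is π_k f_k(x) divided by Σ_j π_j f_j(x).
Since both observations come from the same component, the likelihood for component k is f_k(x₁)·f_k(x₂).
  f_A = [(1/(2.0·√(2π)))·exp(−(2.1−-0.9)²/(2·2.0²)) = 0.199471·exp(-1.12500) = 0.0647588] × [0.0269955] = 0.0017482
  f_B = [(1/(2.1·√(2π)))·exp(−(2.1−6.1)²/(2·2.1²)) = 0.189973·exp(-1.81406) = 0.0309639] × [0.0684752] = 0.00212026
Unnormalised posteriors:
  π_A·f_A = 0.27 × 0.0017482 = 0.000472013
  π_B·f_B = 0.73 × 0.00212026 = 0.00154779
Normaliser: 0.000472013 + 0.00154779 = 0.0020198
P(Population B | data) ≈ 0.7663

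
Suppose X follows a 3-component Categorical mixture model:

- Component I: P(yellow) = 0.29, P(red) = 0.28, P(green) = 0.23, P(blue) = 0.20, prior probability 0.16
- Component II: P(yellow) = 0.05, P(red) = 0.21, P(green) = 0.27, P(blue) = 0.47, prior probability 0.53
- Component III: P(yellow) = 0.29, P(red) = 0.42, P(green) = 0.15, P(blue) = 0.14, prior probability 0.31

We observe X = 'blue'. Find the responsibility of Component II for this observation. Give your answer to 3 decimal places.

Posterior ∝ prior × likelihood, so P(k | x) ∝ π_k f_k(x); normalise over all components.
Evaluate each component's likelihood at the observed value:
  f_I = P(blue | comp) = 0.20
  f_II = P(blue | comp) = 0.47
  f_III = P(blue | comp) = 0.14
Weight by the priors:
  π_I·f_I = 0.16 × 0.2 = 0.032
  π_II·f_II = 0.53 × 0.47 = 0.2491
  π_III·f_III = 0.31 × 0.14 = 0.0434
Marginal: 0.032 + 0.2491 + 0.0434 = 0.3245
Responsibility of Component II: 0.2491 / 0.3245 ≈ 0.768

0.768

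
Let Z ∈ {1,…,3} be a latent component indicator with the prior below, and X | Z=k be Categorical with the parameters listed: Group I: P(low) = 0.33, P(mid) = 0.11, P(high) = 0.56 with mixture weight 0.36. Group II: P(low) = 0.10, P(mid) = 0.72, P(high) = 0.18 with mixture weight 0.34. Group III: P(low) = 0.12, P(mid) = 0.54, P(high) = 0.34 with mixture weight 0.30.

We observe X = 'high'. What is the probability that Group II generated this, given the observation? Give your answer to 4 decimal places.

By Bayes' theorem, P(k | x) = w_k f_k(x) / Σ_j w_j f_j(x).
Evaluate each component's likelihood at the observed value:
  f_I = 0.56
  f_II = 0.18
  f_III = 0.34
Unnormalised posteriors:
  w_I·f_I = 0.36 × 0.56 = 0.2016
  w_II·f_II = 0.34 × 0.18 = 0.0612
  w_III·f_III = 0.30 × 0.34 = 0.102
Marginal: 0.2016 + 0.0612 + 0.102 = 0.3648
Responsibility of Group II: 0.0612 / 0.3648 ≈ 0.1678

0.1678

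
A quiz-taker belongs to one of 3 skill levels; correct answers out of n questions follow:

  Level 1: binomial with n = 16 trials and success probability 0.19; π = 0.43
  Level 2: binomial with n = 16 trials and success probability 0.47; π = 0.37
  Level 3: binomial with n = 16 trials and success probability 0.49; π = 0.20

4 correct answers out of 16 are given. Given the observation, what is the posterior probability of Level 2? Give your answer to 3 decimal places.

Posterior ∝ prior × likelihood, so P(k | x) ∝ w_k f_k(x); normalise over all components.
Component likelihoods at x = 4 correct answers out of 16:
  L_1 = 0.189193
  L_2 = 0.0436288
  L_3 = 0.0324861
Unnormalised posteriors:
  w_1·L_1 = 0.43 × 0.189193 = 0.0813532
  w_2·L_2 = 0.37 × 0.0436288 = 0.0161427
  w_3·L_3 = 0.20 × 0.0324861 = 0.00649722
Normaliser: 0.0813532 + 0.0161427 + 0.00649722 = 0.103993
P(Level 2 | the observation) = 0.0161427 / 0.103993 ≈ 0.155

0.155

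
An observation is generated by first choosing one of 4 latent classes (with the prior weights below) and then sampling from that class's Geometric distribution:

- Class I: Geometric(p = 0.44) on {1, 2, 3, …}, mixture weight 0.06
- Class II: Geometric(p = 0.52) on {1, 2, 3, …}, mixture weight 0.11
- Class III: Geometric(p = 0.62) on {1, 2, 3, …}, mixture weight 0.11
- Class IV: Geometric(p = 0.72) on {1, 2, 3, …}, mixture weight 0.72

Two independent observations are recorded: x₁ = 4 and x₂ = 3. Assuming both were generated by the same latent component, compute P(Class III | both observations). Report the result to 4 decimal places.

0.1411

The responsibility of component k is π_k f_k(x) divided by Σ_j π_j f_j(x).
Since both observations come from the same component, the likelihood for component k is f_k(x₁)·f_k(x₂).
  p_I = [0.077271] × [0.137984] = 0.0106622
  p_II = [0.0575078] × [0.119808] = 0.0068899
  p_III = [0.0340206] × [0.089528] = 0.0030458
  p_IV = [0.0158054] × [0.056448] = 0.000892185
Weight by the priors:
  π_I·p_I = 0.06 × 0.0106622 = 0.00063973
  π_II·p_II = 0.11 × 0.0068899 = 0.000757889
  π_III·p_III = 0.11 × 0.0030458 = 0.000335038
  π_IV·p_IV = 0.72 × 0.000892185 = 0.000642374
Sum: 0.00063973 + 0.000757889 + 0.000335038 + 0.000642374 = 0.00237503
P(Class III | data) ≈ 0.1411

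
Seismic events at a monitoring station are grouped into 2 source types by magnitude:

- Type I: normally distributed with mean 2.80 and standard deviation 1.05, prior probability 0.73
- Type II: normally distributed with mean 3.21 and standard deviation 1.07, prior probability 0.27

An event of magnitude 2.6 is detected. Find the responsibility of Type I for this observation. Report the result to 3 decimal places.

Apply Bayes' rule: the posterior for each component is proportional to its prior times its likelihood at x.
Evaluate each component's likelihood at the observed value:
  p_I = (1/(1.05·√(2π)))·exp(−(2.6−2.80)²/(2·1.05²)) = 0.379945·exp(-0.01814) = 0.373115
  p_II = (1/(1.07·√(2π)))·exp(−(2.6−3.21)²/(2·1.07²)) = 0.372843·exp(-0.16250) = 0.316922
Prior × likelihood for each component:
  w_I·p_I = 0.73 × 0.373115 = 0.272374
  w_II·p_II = 0.27 × 0.316922 = 0.0855689
Evidence: 0.272374 + 0.0855689 = 0.357943
Responsibility of Type I: 0.272374 / 0.357943 ≈ 0.761

0.761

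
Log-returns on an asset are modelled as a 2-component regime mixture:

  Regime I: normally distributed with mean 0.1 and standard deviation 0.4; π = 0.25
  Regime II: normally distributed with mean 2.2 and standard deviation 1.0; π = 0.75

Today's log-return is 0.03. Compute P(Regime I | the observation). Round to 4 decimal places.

By Bayes' theorem, P(k | x) = w_k f_k(x) / Σ_j w_j f_j(x).
Normal densities:
  L_I = (1/(0.4·√(2π)))·exp(−(0.03−0.1)²/(2·0.4²)) = 0.997356·exp(-0.01531) = 0.9822
  L_II = (1/(1.0·√(2π)))·exp(−(0.03−2.2)²/(2·1.0²)) = 0.398942·exp(-2.35445) = 0.0378779
Unnormalised posteriors:
  w_I·L_I = 0.25 × 0.9822 = 0.24555
  w_II·L_II = 0.75 × 0.0378779 = 0.0284084
Normaliser: 0.24555 + 0.0284084 = 0.273958
P(Regime I | x) ≈ 0.8963

0.8963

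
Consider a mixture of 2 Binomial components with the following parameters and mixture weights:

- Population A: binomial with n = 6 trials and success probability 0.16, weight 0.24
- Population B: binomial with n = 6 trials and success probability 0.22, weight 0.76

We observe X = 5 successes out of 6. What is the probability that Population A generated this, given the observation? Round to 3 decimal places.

0.065

Posterior ∝ prior × likelihood, so P(k | x) ∝ π_k f_k(x); normalise over all components.
Evaluate each component's likelihood at the observed value:
  p_A = C(6,5)·0.16^5·0.84^1 = 6·0.000104858·0.84 = 0.000528482
  p_B = C(6,5)·0.22^5·0.78^1 = 6·0.000515363·0.78 = 0.0024119
Prior × likelihood for each component:
  π_A·p_A = 0.24 × 0.000528482 = 0.000126836
  π_B·p_B = 0.76 × 0.0024119 = 0.00183304
Marginal: 0.000126836 + 0.00183304 = 0.00195988
Responsibility of Population A: 0.000126836 / 0.00195988 ≈ 0.065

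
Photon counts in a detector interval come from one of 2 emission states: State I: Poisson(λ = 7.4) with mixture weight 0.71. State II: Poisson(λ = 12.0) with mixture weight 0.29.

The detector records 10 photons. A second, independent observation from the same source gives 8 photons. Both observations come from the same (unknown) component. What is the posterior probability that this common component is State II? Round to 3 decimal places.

0.199

Apply Bayes' rule: the posterior for each component is proportional to its prior times its likelihood at x.
Since both observations come from the same component, the likelihood for component k is f_k(x₁)·f_k(x₂).
  p_I = [e^(−7.4)·7.4^10/10! = 0.0829421] × [0.136318] = 0.0113065
  p_II = [e^(−12.0)·12.0^10/10! = 0.104837] × [0.0655233] = 0.00686928
Prior × likelihood for each component:
  P(Z=I)·p_I = 0.71 × 0.0113065 = 0.00802763
  P(Z=II)·p_II = 0.29 × 0.00686928 = 0.00199209
Sum: 0.00802763 + 0.00199209 = 0.0100197
P(State II | x₁,x₂) ≈ 0.199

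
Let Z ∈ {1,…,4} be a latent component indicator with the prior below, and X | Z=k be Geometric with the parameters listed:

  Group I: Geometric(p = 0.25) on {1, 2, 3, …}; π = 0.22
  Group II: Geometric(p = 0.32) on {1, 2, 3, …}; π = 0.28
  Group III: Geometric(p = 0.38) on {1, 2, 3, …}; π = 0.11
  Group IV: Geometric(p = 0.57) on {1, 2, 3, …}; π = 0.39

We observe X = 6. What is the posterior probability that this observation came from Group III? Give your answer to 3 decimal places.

0.115

The responsibility of component k is π_k f_k(x) divided by Σ_j π_j f_j(x).
Geometric probabilities:
  p_I = 0.25·(1−0.25)^5 = 0.25·0.237305 = 0.0593262
  p_II = 0.32·(1−0.32)^5 = 0.32·0.145393 = 0.0465259
  p_III = 0.38·(1−0.38)^5 = 0.38·0.0916133 = 0.034813
  p_IV = 0.57·(1−0.57)^5 = 0.57·0.0147008 = 0.00837948
Prior × likelihood for each component:
  π_I·p_I = 0.22 × 0.0593262 = 0.0130518
  π_II·p_II = 0.28 × 0.0465259 = 0.0130272
  π_III·p_III = 0.11 × 0.034813 = 0.00382944
  π_IV·p_IV = 0.39 × 0.00837948 = 0.003268
Normaliser: 0.0130518 + 0.0130272 + 0.00382944 + 0.003268 = 0.0331764
P(Group III | 6) ≈ 0.115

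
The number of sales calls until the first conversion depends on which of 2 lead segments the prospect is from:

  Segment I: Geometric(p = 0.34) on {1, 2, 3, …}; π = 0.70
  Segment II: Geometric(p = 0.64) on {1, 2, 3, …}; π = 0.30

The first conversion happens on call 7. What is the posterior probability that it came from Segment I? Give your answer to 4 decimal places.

Posterior ∝ prior × likelihood, so P(k | x) ∝ π_k f_k(x); normalise over all components.
Evaluate each component's likelihood at the observed value:
  f_I = 0.0281023
  f_II = 0.00139314
Unnormalised posteriors:
  π_I·f_I = 0.70 × 0.0281023 = 0.0196716
  π_II·f_II = 0.30 × 0.00139314 = 0.000417942
Denominator: 0.0196716 + 0.000417942 = 0.0200896
P(Segment I | x) ≈ 0.9792

0.9792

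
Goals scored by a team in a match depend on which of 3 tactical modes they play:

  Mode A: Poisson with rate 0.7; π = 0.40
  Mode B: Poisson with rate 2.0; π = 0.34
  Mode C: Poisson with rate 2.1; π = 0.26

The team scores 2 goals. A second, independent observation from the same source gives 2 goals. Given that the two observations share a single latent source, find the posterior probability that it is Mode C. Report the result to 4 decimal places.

Posterior ∝ prior × likelihood, so P(k | x) ∝ π_k f_k(x); normalise over all components.
Since both observations come from the same component, the likelihood for component k is f_k(x₁)·f_k(x₂).
  L_A = [0.121663] × [0.121663] = 0.014802
  L_B = [0.270671] × [0.270671] = 0.0732626
  L_C = [0.270016] × [0.270016] = 0.0729089
Multiply by the mixture weights:
  π_A·L_A = 0.40 × 0.014802 = 0.00592079
  π_B·L_B = 0.34 × 0.0732626 = 0.0249093
  π_C·L_C = 0.26 × 0.0729089 = 0.0189563
Sum: 0.00592079 + 0.0249093 + 0.0189563 = 0.0497864
P(Mode C | x) = 0.0189563 / 0.0497864 ≈ 0.3808

0.3808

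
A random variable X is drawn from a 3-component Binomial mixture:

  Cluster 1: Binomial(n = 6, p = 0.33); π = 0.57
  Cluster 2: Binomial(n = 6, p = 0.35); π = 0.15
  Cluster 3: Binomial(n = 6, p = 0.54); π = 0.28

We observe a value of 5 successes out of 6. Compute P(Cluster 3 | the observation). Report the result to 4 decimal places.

0.7467

Posterior ∝ prior × likelihood, so P(k | x) ∝ π_k f_k(x); normalise over all components.
Binomial probabilities:
  p_1 = 0.0157324
  p_2 = 0.0204835
  p_3 = 0.12673
Prior × likelihood for each component:
  π_1·p_1 = 0.57 × 0.0157324 = 0.00896748
  π_2·p_2 = 0.15 × 0.0204835 = 0.00307253
  π_3·p_3 = 0.28 × 0.12673 = 0.0354843
Normaliser: 0.00896748 + 0.00307253 + 0.0354843 = 0.0475243
So the posterior for Cluster 3 is 0.0354843 / 0.0475243 ≈ 0.7467.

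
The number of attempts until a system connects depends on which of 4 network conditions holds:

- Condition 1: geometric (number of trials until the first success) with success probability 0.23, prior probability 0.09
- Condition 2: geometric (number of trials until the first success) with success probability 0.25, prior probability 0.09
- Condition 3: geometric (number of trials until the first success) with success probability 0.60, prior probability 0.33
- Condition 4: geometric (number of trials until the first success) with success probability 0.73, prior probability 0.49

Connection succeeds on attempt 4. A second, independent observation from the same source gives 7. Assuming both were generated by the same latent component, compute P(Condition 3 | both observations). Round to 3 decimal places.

0.034

P(component k | x) = π_k·f_k(x) / marginal(x), where marginal(x) = Σ_j π_j·f_j(x).
Since both observations come from the same component, the likelihood for component k is f_k(x₁)·f_k(x₂).
  p_1 = [0.105003] × [0.0479371] = 0.00503352
  p_2 = [0.105469] × [0.0444946] = 0.00469279
  p_3 = [0.0384] × [0.0024576] = 9.43718e-05
  p_4 = [0.0143686] × [0.000282817] = 4.06368e-06
Weight by the priors:
  π_1·p_1 = 0.09 × 0.00503352 = 0.000453017
  π_2·p_2 = 0.09 × 0.00469279 = 0.000422351
  π_3·p_3 = 0.33 × 9.43718e-05 = 3.11427e-05
  π_4·p_4 = 0.49 × 4.06368e-06 = 1.9912e-06
Normaliser: 0.000453017 + 0.000422351 + 3.11427e-05 + 1.9912e-06 = 0.000908502
P(Condition 3 | x) ≈ 0.034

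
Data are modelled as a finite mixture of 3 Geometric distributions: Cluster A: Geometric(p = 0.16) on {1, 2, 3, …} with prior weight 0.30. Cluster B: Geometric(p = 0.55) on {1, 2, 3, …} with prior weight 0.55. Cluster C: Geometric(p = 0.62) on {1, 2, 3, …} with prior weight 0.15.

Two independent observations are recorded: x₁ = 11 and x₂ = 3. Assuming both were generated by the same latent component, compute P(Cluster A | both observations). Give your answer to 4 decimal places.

P(component k | x) = w_k·f_k(x) / marginal(x), where marginal(x) = Σ_j w_j·f_j(x).
Since both observations come from the same component, the likelihood for component k is f_k(x₁)·f_k(x₂).
  L_A = [0.0279842] × [0.112896] = 0.0031593
  L_B = [0.000187278] × [0.111375] = 2.08581e-05
  L_C = [3.89249e-05] × [0.089528] = 3.48487e-06
Weight by the priors:
  w_A·L_A = 0.30 × 0.0031593 = 0.000947791
  w_B·L_B = 0.55 × 2.08581e-05 = 1.1472e-05
  w_C·L_C = 0.15 × 3.48487e-06 = 5.2273e-07
Normaliser: 0.000947791 + 1.1472e-05 + 5.2273e-07 = 0.000959786
Responsibility of Cluster A: 0.000947791 / 0.000959786 ≈ 0.9875

0.9875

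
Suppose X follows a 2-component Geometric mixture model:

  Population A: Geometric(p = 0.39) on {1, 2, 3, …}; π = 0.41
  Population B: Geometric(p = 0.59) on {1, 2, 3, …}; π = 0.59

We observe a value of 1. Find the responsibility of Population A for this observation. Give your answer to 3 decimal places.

0.315

Posterior ∝ prior × likelihood, so P(k | x) ∝ w_k f_k(x); normalise over all components.
Evaluate each component's likelihood at the observed value:
  L_A = 0.39·(1−0.39)^0 = 0.39·1 = 0.39
  L_B = 0.59·(1−0.59)^0 = 0.59·1 = 0.59
Unnormalised posteriors:
  w_A·L_A = 0.41 × 0.39 = 0.1599
  w_B·L_B = 0.59 × 0.59 = 0.3481
Evidence: 0.1599 + 0.3481 = 0.508
Responsibility of Population A: 0.1599 / 0.508 ≈ 0.315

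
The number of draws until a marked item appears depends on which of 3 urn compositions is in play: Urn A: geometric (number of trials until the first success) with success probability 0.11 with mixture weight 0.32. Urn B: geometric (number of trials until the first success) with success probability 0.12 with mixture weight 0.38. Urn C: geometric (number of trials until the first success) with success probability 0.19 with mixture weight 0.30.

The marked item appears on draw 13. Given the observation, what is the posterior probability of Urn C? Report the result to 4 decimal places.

0.1970

By Bayes' theorem, P(k | x) = π_k f_k(x) / Σ_j π_j f_j(x).
Component likelihoods at x = 13:
  L_A = 0.0271689
  L_B = 0.0258805
  L_C = 0.0151556
Unnormalised posteriors:
  π_A·L_A = 0.32 × 0.0271689 = 0.00869406
  π_B·L_B = 0.38 × 0.0258805 = 0.0098346
  π_C·L_C = 0.30 × 0.0151556 = 0.00454669
Sum: 0.00869406 + 0.0098346 + 0.00454669 = 0.0230754
So the posterior for Urn C is 0.00454669 / 0.0230754 ≈ 0.1970.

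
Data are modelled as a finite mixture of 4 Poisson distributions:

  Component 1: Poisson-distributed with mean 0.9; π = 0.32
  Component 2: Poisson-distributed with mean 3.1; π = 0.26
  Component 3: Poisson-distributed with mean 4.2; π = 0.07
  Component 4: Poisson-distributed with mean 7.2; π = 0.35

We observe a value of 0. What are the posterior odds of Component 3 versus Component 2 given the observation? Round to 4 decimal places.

Posterior odds = (w_i f_i(x)) / (w_j f_j(x)); the normalising sum cancels.
Evaluate each component's likelihood at the observed value:
  p_1 = e^(−0.9)·0.9^0/0! = 0.40657
  p_2 = e^(−3.1)·3.1^0/0! = 0.0450492
  p_3 = e^(−4.2)·4.2^0/0! = 0.0149956
  p_4 = e^(−7.2)·7.2^0/0! = 0.000746586
0.00104969 / 0.0117128 ≈ 0.0896

0.0896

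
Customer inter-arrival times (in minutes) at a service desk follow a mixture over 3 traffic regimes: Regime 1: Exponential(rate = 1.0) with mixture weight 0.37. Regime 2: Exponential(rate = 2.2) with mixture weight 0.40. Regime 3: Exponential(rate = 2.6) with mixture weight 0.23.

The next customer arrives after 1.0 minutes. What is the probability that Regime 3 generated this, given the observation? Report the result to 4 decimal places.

Apply Bayes' rule: the posterior for each component is proportional to its prior times its likelihood at x.
Evaluate each component's likelihood at the observed value:
  L_1 = 1.0·e^(−1.0·1.0) = 1.0·e^(−1.0000) = 0.367879
  L_2 = 2.2·e^(−2.2·1.0) = 2.2·e^(−2.2000) = 0.243767
  L_3 = 2.6·e^(−2.6·1.0) = 2.6·e^(−2.6000) = 0.193111
Multiply by the mixture weights:
  w_1·L_1 = 0.37 × 0.367879 = 0.136115
  w_2·L_2 = 0.40 × 0.243767 = 0.0975068
  w_3·L_3 = 0.23 × 0.193111 = 0.0444156
Marginal: 0.136115 + 0.0975068 + 0.0444156 = 0.278038
Responsibility of Regime 3: 0.0444156 / 0.278038 ≈ 0.1597

0.1597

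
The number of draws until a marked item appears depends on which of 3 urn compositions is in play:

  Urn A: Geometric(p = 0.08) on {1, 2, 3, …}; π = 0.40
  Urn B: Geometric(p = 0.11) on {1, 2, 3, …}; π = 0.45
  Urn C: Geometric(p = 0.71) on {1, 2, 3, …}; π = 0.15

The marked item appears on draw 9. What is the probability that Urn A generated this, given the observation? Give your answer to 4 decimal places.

0.4573

Posterior ∝ prior × likelihood, so P(k | x) ∝ P(Z=k) f_k(x); normalise over all components.
Component likelihoods at x = 9:
  L_A = 0.08·(1−0.08)^8 = 0.08·0.513219 = 0.0410575
  L_B = 0.11·(1−0.11)^8 = 0.11·0.393659 = 0.0433025
  L_C = 0.71·(1−0.71)^8 = 0.71·5.00246e-05 = 3.55175e-05
Weight by the priors:
  P(Z=A)·L_A = 0.40 × 0.0410575 = 0.016423
  P(Z=B)·L_B = 0.45 × 0.0433025 = 0.0194861
  P(Z=C)·L_C = 0.15 × 3.55175e-05 = 5.32762e-06
Denominator: 0.016423 + 0.0194861 + 5.32762e-06 = 0.0359144
So the posterior for Urn A is 0.016423 / 0.0359144 ≈ 0.4573.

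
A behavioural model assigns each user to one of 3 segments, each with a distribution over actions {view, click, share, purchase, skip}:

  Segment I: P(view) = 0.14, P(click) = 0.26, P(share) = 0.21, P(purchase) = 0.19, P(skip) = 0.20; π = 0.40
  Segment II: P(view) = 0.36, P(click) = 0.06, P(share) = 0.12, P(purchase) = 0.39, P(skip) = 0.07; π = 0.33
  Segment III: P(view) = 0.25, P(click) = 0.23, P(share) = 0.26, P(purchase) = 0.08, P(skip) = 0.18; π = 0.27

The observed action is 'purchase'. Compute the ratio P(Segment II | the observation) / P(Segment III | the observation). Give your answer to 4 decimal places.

Only the two components matter; the odds are (π_i f_i(x)) / (π_j f_j(x)).
Evaluate each component's likelihood at the observed value:
  f_I = 0.19
  f_II = 0.39
  f_III = 0.08
Odds = (0.33/0.27) × (0.39/0.08) = 1.22222 × 4.875 ≈ 5.9583

5.9583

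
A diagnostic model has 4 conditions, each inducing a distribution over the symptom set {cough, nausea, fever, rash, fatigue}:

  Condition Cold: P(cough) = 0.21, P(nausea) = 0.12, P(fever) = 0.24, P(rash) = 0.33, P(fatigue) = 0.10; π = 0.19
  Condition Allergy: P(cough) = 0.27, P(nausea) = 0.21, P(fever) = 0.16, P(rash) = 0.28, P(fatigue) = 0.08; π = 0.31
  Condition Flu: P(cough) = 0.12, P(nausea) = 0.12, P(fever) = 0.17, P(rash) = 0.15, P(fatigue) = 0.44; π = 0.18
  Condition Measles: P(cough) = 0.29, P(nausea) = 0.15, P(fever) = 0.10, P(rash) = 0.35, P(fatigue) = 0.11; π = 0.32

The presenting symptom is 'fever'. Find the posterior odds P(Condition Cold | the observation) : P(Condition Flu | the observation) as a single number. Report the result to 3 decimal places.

The posterior odds equal the prior odds times the likelihood ratio: (π_i/π_j)·(f_i(x)/f_j(x)).
Categorical probabilities:
  p_Cold = 0.24
  p_Allergy = 0.16
  p_Flu = 0.17
  p_Measles = 0.1
Posterior odds = (π_Cold·p_Cold) / (π_Flu·p_Flu) = (0.19·0.24) / (0.18·0.17) = 0.0456 / 0.0306 ≈ 1.490

1.490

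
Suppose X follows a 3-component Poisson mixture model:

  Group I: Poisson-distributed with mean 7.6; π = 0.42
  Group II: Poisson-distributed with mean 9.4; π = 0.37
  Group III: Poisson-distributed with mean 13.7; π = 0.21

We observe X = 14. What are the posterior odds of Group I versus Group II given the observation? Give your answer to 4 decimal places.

0.3502

Posterior odds = (π_i f_i(x)) / (π_j f_j(x)); the normalising sum cancels.
Evaluate each component's likelihood at the observed value:
  f_I = e^(−7.6)·7.6^14/14! = 0.0123124
  f_II = e^(−9.4)·9.4^14/14! = 0.0399037
  f_III = e^(−13.7)·13.7^14/14! = 0.105644
Odds = (0.42/0.37) × (0.0123124/0.0399037) = 1.13514 × 0.308553 ≈ 0.3502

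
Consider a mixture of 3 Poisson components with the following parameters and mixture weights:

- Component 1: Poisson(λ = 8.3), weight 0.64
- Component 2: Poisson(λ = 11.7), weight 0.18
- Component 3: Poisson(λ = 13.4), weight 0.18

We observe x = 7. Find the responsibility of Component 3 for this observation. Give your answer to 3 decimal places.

By Bayes' theorem, P(k | x) = π_k f_k(x) / Σ_j π_j f_j(x).
Poisson probabilities:
  L_1 = e^(−8.3)·8.3^7/7! = 0.133805
  L_2 = e^(−11.7)·11.7^7/7! = 0.0493884
  L_3 = e^(−13.4)·13.4^7/7! = 0.0233215
Weight by the priors:
  π_1·L_1 = 0.64 × 0.133805 = 0.0856351
  π_2·L_2 = 0.18 × 0.0493884 = 0.00888991
  π_3·L_3 = 0.18 × 0.0233215 = 0.00419787
Denominator: 0.0856351 + 0.00888991 + 0.00419787 = 0.0987229
Responsibility of Component 3: 0.00419787 / 0.0987229 ≈ 0.043

0.043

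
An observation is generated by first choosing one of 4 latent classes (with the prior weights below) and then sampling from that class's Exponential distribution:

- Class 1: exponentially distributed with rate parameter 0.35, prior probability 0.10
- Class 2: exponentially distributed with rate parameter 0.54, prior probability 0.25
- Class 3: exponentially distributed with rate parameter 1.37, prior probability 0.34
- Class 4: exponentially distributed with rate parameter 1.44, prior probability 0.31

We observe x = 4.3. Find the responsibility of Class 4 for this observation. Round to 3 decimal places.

By Bayes' theorem, P(k | x) = π_k f_k(x) / Σ_j π_j f_j(x).
Exponential densities:
  f_1 = 0.0777061
  f_2 = 0.0529617
  f_3 = 0.00378697
  f_4 = 0.00294585
Multiply by the mixture weights:
  π_1·f_1 = 0.10 × 0.0777061 = 0.00777061
  π_2·f_2 = 0.25 × 0.0529617 = 0.0132404
  π_3·f_3 = 0.34 × 0.00378697 = 0.00128757
  π_4·f_4 = 0.31 × 0.00294585 = 0.000913214
Marginal: 0.00777061 + 0.0132404 + 0.00128757 + 0.000913214 = 0.0232118
P(Class 4 | data) ≈ 0.039

0.039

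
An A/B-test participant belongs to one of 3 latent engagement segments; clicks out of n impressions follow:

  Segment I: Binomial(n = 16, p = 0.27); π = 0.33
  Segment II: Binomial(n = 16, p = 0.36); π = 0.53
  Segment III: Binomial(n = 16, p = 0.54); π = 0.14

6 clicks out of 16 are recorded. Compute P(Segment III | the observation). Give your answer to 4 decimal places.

P(component k | x) = π_k·f_k(x) / marginal(x), where marginal(x) = Σ_j π_j·f_j(x).
Evaluate each component's likelihood at the observed value:
  p_I = 0.133332
  p_II = 0.200974
  p_III = 0.0842296
Weight by the priors:
  π_I·p_I = 0.33 × 0.133332 = 0.0439996
  π_II·p_II = 0.53 × 0.200974 = 0.106516
  π_III·p_III = 0.14 × 0.0842296 = 0.0117921
Normaliser: 0.0439996 + 0.106516 + 0.0117921 = 0.162308
P(Segment III | x) ≈ 0.0727

0.0727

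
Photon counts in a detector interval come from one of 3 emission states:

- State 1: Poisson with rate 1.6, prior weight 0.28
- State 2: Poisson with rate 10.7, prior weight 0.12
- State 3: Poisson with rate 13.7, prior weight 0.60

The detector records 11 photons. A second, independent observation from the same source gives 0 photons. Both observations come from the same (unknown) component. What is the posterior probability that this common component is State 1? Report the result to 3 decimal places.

By Bayes' theorem, P(k | x) = w_k f_k(x) / Σ_j w_j f_j(x).
Since both observations come from the same component, the likelihood for component k is f_k(x₁)·f_k(x₂).
  p_1 = [e^(−1.6)·1.6^11/11! = 8.89801e-07] × [0.201897] = 1.79648e-07
  p_2 = [e^(−10.7)·10.7^11/11! = 0.118882] × [2.25449e-05] = 2.68018e-06
  p_3 = [e^(−13.7)·13.7^11/11! = 0.0897297] × [1.12245e-06] = 1.00717e-07
Unnormalised posteriors:
  w_1·p_1 = 0.28 × 1.79648e-07 = 5.03014e-08
  w_2·p_2 = 0.12 × 2.68018e-06 = 3.21622e-07
  w_3·p_3 = 0.60 × 1.00717e-07 = 6.04301e-08
Sum: 5.03014e-08 + 3.21622e-07 + 6.04301e-08 = 4.32353e-07
So the posterior for State 1 is 5.03014e-08 / 4.32353e-07 ≈ 0.116.

0.116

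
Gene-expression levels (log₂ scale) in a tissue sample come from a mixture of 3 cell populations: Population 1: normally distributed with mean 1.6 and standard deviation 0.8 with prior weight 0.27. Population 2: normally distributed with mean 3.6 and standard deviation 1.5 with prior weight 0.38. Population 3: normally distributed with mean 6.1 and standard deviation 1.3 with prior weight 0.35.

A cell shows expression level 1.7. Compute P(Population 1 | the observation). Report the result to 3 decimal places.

0.745

P(component k | x) = w_k·f_k(x) / marginal(x), where marginal(x) = Σ_j w_j·f_j(x).
Evaluate each component's likelihood at the observed value:
  p_1 = 0.494797
  p_2 = 0.119239
  p_3 = 0.000998643
Unnormalised posteriors:
  w_1·p_1 = 0.27 × 0.494797 = 0.133595
  w_2·p_2 = 0.38 × 0.119239 = 0.0453108
  w_3·p_3 = 0.35 × 0.000998643 = 0.000349525
Marginal: 0.133595 + 0.0453108 + 0.000349525 = 0.179256
P(Population 1 | the observation) = 0.133595 / 0.179256 ≈ 0.745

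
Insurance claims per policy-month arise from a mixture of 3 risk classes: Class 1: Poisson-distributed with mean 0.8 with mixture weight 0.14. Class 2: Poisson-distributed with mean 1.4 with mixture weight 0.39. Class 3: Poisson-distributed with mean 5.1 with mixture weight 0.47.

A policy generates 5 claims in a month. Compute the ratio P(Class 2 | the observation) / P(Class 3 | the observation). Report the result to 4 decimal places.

Only the two components matter; the odds are (π_i f_i(x)) / (π_j f_j(x)).
Evaluate each component's likelihood at the observed value:
  f_1 = 0.00122697
  f_2 = 0.0110521
  f_3 = 0.175294
0.00431034 / 0.0823883 ≈ 0.0523

0.0523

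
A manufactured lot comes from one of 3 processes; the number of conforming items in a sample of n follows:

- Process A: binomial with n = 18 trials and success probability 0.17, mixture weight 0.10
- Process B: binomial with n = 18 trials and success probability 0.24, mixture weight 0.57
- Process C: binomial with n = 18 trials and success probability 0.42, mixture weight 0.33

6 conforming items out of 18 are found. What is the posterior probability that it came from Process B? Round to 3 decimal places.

Posterior ∝ prior × likelihood, so P(k | x) ∝ w_k f_k(x); normalise over all components.
Binomial probabilities:
  p_A = C(18,6)·0.17^6·0.83^12 = 18564·2.41376e-05·0.10689 = 0.0478963
  p_B = C(18,6)·0.24^6·0.76^12 = 18564·0.000191103·0.0371333 = 0.131735
  p_C = C(18,6)·0.42^6·0.58^12 = 18564·0.00548903·0.00144923 = 0.147674
Prior × likelihood for each component:
  w_A·p_A = 0.10 × 0.0478963 = 0.00478963
  w_B·p_B = 0.57 × 0.131735 = 0.0750891
  w_C·p_C = 0.33 × 0.147674 = 0.0487323
Evidence: 0.00478963 + 0.0750891 + 0.0487323 = 0.128611
P(Process B | 6 conforming items out of 18) ≈ 0.584

0.584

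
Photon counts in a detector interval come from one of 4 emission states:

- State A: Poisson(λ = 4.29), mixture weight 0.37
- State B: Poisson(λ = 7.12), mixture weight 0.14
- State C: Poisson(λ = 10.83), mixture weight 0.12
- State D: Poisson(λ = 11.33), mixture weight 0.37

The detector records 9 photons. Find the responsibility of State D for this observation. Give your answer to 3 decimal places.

0.519

Posterior ∝ prior × likelihood, so P(k | x) ∝ π_k f_k(x); normalise over all components.
Poisson probabilities:
  p_A = 0.0185879
  p_B = 0.104805
  p_C = 0.111811
  p_D = 0.1018
Weight by the priors:
  π_A·p_A = 0.37 × 0.0185879 = 0.00687751
  π_B·p_B = 0.14 × 0.104805 = 0.0146726
  π_C·p_C = 0.12 × 0.111811 = 0.0134173
  π_D·p_D = 0.37 × 0.1018 = 0.0376662
Evidence: 0.00687751 + 0.0146726 + 0.0134173 + 0.0376662 = 0.0726336
Responsibility of State D: 0.0376662 / 0.0726336 ≈ 0.519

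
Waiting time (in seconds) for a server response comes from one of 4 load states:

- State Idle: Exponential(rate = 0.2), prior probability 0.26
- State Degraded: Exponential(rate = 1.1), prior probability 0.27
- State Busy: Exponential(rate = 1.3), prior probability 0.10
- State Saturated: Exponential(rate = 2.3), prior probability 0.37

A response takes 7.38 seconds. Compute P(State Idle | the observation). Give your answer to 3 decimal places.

0.992

The responsibility of component k is w_k f_k(x) divided by Σ_j w_j f_j(x).
Evaluate each component's likelihood at the observed value:
  f_Idle = 0.2·e^(−0.2·7.38) = 0.2·e^(−1.4760) = 0.04571
  f_Degraded = 1.1·e^(−1.1·7.38) = 1.1·e^(−8.1180) = 0.000327937
  f_Busy = 1.3·e^(−1.3·7.38) = 1.3·e^(−9.5940) = 8.85772e-05
  f_Saturated = 2.3·e^(−2.3·7.38) = 2.3·e^(−16.9740) = 9.77267e-08
Multiply by the mixture weights:
  w_Idle·f_Idle = 0.26 × 0.04571 = 0.0118846
  w_Degraded·f_Degraded = 0.27 × 0.000327937 = 8.85429e-05
  w_Busy·f_Busy = 0.10 × 8.85772e-05 = 8.85772e-06
  w_Saturated·f_Saturated = 0.37 × 9.77267e-08 = 3.61589e-08
Evidence: 0.0118846 + 8.85429e-05 + 8.85772e-06 + 3.61589e-08 = 0.011982
Responsibility of State Idle: 0.0118846 / 0.011982 ≈ 0.992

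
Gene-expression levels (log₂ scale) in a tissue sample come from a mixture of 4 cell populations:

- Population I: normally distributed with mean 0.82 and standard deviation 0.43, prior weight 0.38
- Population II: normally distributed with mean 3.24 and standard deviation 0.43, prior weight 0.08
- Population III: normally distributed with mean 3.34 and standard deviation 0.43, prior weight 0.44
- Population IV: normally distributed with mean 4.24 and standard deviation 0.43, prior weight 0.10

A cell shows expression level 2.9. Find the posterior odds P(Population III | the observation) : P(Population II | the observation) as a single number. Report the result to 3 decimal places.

4.454

Only the two components matter; the odds are (π_i f_i(x)) / (π_j f_j(x)).
Evaluate each component's likelihood at the observed value:
  L_I = 7.70019e-06
  L_II = 0.678704
  L_III = 0.549638
  L_IV = 0.00722241
0.241841 / 0.0542963 ≈ 4.454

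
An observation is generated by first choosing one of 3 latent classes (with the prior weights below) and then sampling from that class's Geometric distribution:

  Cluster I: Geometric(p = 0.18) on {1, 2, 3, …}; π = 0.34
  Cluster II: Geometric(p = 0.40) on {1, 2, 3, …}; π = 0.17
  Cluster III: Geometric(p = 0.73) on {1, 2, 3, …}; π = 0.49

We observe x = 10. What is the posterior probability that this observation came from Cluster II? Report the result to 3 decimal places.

0.063

Apply Bayes' rule: the posterior for each component is proportional to its prior times its likelihood at x.
Evaluate each component's likelihood at the observed value:
  f_I = 0.0301715
  f_II = 0.00403108
  f_III = 5.56669e-06
Prior × likelihood for each component:
  π_I·f_I = 0.34 × 0.0301715 = 0.0102583
  π_II·f_II = 0.17 × 0.00403108 = 0.000685283
  π_III·f_III = 0.49 × 5.56669e-06 = 2.72768e-06
Normaliser: 0.0102583 + 0.000685283 + 2.72768e-06 = 0.0109463
Responsibility of Cluster II: 0.000685283 / 0.0109463 ≈ 0.063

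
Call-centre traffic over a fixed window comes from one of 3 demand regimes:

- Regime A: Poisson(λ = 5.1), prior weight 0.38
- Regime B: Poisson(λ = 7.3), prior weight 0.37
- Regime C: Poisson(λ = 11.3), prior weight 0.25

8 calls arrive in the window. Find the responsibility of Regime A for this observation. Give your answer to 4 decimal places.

0.2720

P(component k | x) = P(Z=k)·f_k(x) / marginal(x), where marginal(x) = Σ_j P(Z=j)·f_j(x).
Poisson probabilities:
  f_A = e^(−5.1)·5.1^8/8! = 0.0692052
  f_B = e^(−7.3)·7.3^8/8! = 0.135118
  f_C = e^(−11.3)·11.3^8/8! = 0.0815792
Prior × likelihood for each component:
  P(Z=A)·f_A = 0.38 × 0.0692052 = 0.026298
  P(Z=B)·f_B = 0.37 × 0.135118 = 0.0499936
  P(Z=C)·f_C = 0.25 × 0.0815792 = 0.0203948
Evidence: 0.026298 + 0.0499936 + 0.0203948 = 0.0966864
So the posterior for Regime A is 0.026298 / 0.0966864 ≈ 0.2720.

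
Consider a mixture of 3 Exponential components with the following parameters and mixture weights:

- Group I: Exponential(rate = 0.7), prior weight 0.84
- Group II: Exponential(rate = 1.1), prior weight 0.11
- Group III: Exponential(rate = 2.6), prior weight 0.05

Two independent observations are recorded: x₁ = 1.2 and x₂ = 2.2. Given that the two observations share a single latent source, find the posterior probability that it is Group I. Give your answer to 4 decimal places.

By Bayes' theorem, P(k | x) = π_k f_k(x) / Σ_j π_j f_j(x).
Since both observations come from the same component, the likelihood for component k is f_k(x₁)·f_k(x₂).
  p_I = [0.302197] × [0.150067] = 0.0453498
  p_II = [0.293849] × [0.0978138] = 0.0287425
  p_III = [0.114809] × [0.00852725] = 0.000979002
Multiply by the mixture weights:
  π_I·p_I = 0.84 × 0.0453498 = 0.0380938
  π_II·p_II = 0.11 × 0.0287425 = 0.00316167
  π_III·p_III = 0.05 × 0.000979002 = 4.89501e-05
Marginal: 0.0380938 + 0.00316167 + 4.89501e-05 = 0.0413044
So the posterior for Group I is 0.0380938 / 0.0413044 ≈ 0.9223.

0.9223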